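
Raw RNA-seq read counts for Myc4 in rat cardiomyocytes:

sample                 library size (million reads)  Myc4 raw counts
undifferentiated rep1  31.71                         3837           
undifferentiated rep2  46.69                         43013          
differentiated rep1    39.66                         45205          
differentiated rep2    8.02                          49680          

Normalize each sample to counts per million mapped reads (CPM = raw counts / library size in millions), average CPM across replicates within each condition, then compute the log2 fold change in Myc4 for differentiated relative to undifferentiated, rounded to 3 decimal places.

CPM(undifferentiated rep1) = 3837 / 31.71 = 121.0028
CPM(undifferentiated rep2) = 43013 / 46.69 = 921.2465
CPM(differentiated rep1) = 45205 / 39.66 = 1139.8134
CPM(differentiated rep2) = 49680 / 8.02 = 6194.5137
mean CPM(undifferentiated) = 521.1247; mean CPM(differentiated) = 3667.1636
Fold change = 3667.1636 / 521.1247 = 7.03702
log2(7.03702) = 2.8150

2.815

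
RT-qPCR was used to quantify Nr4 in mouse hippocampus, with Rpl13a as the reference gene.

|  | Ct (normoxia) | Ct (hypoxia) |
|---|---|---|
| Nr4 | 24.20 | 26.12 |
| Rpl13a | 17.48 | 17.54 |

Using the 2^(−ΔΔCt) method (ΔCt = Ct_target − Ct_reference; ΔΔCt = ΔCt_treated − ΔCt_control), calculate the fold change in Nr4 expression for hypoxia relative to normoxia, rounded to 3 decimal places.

0.275

ΔCt(normoxia) = 24.200 − 17.480 = 6.720
ΔCt(hypoxia) = 26.120 − 17.540 = 8.580
ΔΔCt = 8.580 − 6.720 = 1.860
Fold change = 2^(−1.860) = 0.2755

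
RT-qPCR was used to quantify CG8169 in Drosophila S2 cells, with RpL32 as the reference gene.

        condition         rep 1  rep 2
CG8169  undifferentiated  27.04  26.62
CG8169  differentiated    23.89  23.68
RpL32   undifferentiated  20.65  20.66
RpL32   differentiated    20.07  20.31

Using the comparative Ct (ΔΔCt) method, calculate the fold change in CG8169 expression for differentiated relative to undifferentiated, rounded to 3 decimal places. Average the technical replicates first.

5.979

Mean Ct: CG8169 undifferentiated 26.830; CG8169 differentiated 23.785; RpL32 undifferentiated 20.655; RpL32 differentiated 20.190
ΔCt(undifferentiated) = 26.830 − 20.655 = 6.175
ΔCt(differentiated) = 23.785 − 20.190 = 3.595
ΔΔCt = 3.595 − 6.175 = -2.580
Fold change = 2^(−(-2.580)) = 2^2.580 = 5.9794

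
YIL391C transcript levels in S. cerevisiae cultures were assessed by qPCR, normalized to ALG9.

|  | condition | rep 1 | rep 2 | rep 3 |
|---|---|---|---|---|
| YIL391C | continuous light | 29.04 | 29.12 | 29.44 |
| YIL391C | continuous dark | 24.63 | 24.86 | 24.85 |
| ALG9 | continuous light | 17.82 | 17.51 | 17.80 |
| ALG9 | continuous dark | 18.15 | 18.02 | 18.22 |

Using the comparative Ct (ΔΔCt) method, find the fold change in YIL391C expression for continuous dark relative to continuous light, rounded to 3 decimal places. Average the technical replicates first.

28.641

Mean Ct: YIL391C continuous light 29.200; YIL391C continuous dark 24.780; ALG9 continuous light 17.710; ALG9 continuous dark 18.130
ΔCt(continuous light) = 29.200 − 17.710 = 11.490
ΔCt(continuous dark) = 24.780 − 18.130 = 6.650
ΔΔCt = 6.650 − 11.490 = -4.840
Fold change = 2^(−(-4.840)) = 2^4.840 = 28.6408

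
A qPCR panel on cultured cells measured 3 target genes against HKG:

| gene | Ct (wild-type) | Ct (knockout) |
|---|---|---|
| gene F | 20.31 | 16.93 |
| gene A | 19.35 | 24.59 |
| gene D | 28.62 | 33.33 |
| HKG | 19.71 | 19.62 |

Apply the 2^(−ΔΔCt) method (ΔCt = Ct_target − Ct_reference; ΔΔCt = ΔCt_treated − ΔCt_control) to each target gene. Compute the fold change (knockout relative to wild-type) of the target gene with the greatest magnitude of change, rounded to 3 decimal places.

gene F: ΔΔCt = (16.93−19.62) − (20.31−19.71) = -2.69 − 0.60 = -3.29; fold change = 2^3.29 = 9.781
gene A: ΔΔCt = (24.59−19.62) − (19.35−19.71) = 4.97 − (-0.36) = 5.33; fold change = 2^-5.33 = 0.025
gene D: ΔΔCt = (33.33−19.62) − (28.62−19.71) = 13.71 − 8.91 = 4.80; fold change = 2^-4.80 = 0.036
gene A has the largest |ΔΔCt| = 5.33.

0.025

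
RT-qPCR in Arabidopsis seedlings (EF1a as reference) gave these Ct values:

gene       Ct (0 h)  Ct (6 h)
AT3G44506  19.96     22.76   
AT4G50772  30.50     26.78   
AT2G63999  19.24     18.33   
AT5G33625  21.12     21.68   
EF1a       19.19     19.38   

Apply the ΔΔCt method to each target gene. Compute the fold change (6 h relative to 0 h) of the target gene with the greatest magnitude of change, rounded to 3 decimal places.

15.032

AT3G44506: ΔΔCt = (22.76−19.38) − (19.96−19.19) = 3.38 − 0.77 = 2.61; fold change = 2^-2.61 = 0.164
AT4G50772: ΔΔCt = (26.78−19.38) − (30.50−19.19) = 7.40 − 11.31 = -3.91; fold change = 2^3.91 = 15.032
AT2G63999: ΔΔCt = (18.33−19.38) − (19.24−19.19) = -1.05 − 0.05 = -1.10; fold change = 2^1.10 = 2.144
AT5G33625: ΔΔCt = (21.68−19.38) − (21.12−19.19) = 2.30 − 1.93 = 0.37; fold change = 2^-0.37 = 0.774
AT4G50772 has the largest |ΔΔCt| = 3.91.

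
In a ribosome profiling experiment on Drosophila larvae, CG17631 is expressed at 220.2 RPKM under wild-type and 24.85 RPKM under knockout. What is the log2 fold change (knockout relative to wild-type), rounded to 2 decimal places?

Fold change = 24.85 / 220.2 = 0.1129
log2(0.1129) = -3.147

-3.15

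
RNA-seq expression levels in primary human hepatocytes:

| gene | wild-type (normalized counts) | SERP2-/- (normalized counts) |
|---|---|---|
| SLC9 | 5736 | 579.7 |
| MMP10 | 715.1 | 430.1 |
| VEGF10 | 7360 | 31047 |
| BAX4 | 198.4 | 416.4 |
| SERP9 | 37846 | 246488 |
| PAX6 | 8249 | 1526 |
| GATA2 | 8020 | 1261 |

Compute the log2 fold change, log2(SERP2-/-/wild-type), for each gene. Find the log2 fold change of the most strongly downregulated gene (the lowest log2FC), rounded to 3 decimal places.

log2(579.7/5736) = -3.307  (SLC9)
log2(430.1/715.1) = -0.733  (MMP10)
log2(31047/7360) = 2.077  (VEGF10)
log2(416.4/198.4) = 1.070  (BAX4)
log2(246488/37846) = 2.703  (SERP9)
log2(1526/8249) = -2.434  (PAX6)
log2(1261/8020) = -2.669  (GATA2)
SLC9 is most strongly downregulated.

-3.307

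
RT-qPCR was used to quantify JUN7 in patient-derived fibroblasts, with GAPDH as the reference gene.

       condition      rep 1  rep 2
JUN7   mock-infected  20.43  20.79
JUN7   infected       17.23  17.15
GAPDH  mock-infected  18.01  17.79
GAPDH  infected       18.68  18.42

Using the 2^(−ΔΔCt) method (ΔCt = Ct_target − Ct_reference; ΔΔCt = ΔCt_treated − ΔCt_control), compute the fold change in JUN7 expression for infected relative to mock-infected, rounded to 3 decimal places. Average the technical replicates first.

Mean Ct: JUN7 mock-infected 20.610; JUN7 infected 17.190; GAPDH mock-infected 17.900; GAPDH infected 18.550
ΔCt(mock-infected) = 20.610 − 17.900 = 2.710
ΔCt(infected) = 17.190 − 18.550 = -1.360
ΔΔCt = -1.360 − 2.710 = -4.070
Fold change = 2^(−(-4.070)) = 2^4.070 = 16.7955

16.795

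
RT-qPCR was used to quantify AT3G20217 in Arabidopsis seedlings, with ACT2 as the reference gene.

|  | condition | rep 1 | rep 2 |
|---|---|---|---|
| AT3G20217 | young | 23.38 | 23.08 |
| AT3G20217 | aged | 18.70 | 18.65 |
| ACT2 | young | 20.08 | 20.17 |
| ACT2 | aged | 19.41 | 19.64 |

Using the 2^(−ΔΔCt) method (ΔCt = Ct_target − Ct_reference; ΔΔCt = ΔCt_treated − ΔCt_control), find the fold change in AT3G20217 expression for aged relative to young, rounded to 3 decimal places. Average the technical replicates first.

Mean Ct: AT3G20217 young 23.230; AT3G20217 aged 18.675; ACT2 young 20.125; ACT2 aged 19.525
ΔCt(young) = 23.230 − 20.125 = 3.105
ΔCt(aged) = 18.675 − 19.525 = -0.850
ΔΔCt = -0.850 − 3.105 = -3.955
Fold change = 2^(−(-3.955)) = 2^3.955 = 15.5086

15.509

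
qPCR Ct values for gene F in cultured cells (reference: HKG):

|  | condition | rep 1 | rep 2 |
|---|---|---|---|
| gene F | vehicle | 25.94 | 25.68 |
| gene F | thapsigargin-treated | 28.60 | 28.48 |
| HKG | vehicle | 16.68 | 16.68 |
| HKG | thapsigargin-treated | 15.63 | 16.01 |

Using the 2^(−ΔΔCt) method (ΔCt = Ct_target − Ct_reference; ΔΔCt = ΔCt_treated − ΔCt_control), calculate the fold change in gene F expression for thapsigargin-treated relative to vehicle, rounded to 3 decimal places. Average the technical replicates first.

Mean Ct: gene F vehicle 25.810; gene F thapsigargin-treated 28.540; HKG vehicle 16.680; HKG thapsigargin-treated 15.820
ΔCt(vehicle) = 25.810 − 16.680 = 9.130
ΔCt(thapsigargin-treated) = 28.540 − 15.820 = 12.720
ΔΔCt = 12.720 − 9.130 = 3.590
Fold change = 2^(−3.590) = 0.0830

0.083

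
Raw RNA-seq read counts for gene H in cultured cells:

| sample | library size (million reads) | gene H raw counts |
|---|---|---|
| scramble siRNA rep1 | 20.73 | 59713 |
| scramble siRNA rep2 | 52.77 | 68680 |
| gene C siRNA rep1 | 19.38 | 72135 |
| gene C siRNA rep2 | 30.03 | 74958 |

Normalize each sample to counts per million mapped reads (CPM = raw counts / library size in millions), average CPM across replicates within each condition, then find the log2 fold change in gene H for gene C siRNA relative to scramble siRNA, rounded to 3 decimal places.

0.572

CPM(scramble siRNA rep1) = 59713 / 20.73 = 2880.5113
CPM(scramble siRNA rep2) = 68680 / 52.77 = 1301.4971
CPM(gene C siRNA rep1) = 72135 / 19.38 = 3722.1362
CPM(gene C siRNA rep2) = 74958 / 30.03 = 2496.1039
mean CPM(scramble siRNA) = 2091.0042; mean CPM(gene C siRNA) = 3109.1201
Fold change = 3109.1201 / 2091.0042 = 1.48690
log2(1.48690) = 0.5723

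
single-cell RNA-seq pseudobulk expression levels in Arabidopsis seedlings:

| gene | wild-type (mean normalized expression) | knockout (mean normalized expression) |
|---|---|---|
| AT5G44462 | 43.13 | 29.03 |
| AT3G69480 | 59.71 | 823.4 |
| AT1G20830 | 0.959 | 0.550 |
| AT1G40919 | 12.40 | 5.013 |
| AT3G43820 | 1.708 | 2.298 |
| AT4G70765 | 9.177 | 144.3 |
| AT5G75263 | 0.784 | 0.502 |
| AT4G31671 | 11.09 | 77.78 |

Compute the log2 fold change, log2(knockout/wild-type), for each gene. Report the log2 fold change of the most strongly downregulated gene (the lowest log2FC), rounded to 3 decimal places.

-1.307

log2(29.03/43.13) = -0.571  (AT5G44462)
log2(823.4/59.71) = 3.786  (AT3G69480)
log2(0.550/0.959) = -0.802  (AT1G20830)
log2(5.013/12.40) = -1.307  (AT1G40919)
log2(2.298/1.708) = 0.428  (AT3G43820)
log2(144.3/9.177) = 3.975  (AT4G70765)
log2(0.502/0.784) = -0.643  (AT5G75263)
log2(77.78/11.09) = 2.810  (AT4G31671)
AT1G40919 is most strongly downregulated.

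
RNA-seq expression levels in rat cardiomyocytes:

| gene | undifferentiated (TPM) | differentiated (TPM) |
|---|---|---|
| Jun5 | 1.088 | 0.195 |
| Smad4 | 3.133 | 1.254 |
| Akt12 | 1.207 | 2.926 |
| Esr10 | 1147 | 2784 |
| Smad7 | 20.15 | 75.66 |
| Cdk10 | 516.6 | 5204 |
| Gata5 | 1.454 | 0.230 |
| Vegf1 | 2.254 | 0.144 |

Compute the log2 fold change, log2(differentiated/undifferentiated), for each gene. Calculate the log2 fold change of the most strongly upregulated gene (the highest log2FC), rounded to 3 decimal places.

3.333

log2(0.195/1.088) = -2.480  (Jun5)
log2(1.254/3.133) = -1.321  (Smad4)
log2(2.926/1.207) = 1.278  (Akt12)
log2(2784/1147) = 1.279  (Esr10)
log2(75.66/20.15) = 1.909  (Smad7)
log2(5204/516.6) = 3.333  (Cdk10)
log2(0.230/1.454) = -2.660  (Gata5)
log2(0.144/2.254) = -3.968  (Vegf1)
Cdk10 is most strongly upregulated.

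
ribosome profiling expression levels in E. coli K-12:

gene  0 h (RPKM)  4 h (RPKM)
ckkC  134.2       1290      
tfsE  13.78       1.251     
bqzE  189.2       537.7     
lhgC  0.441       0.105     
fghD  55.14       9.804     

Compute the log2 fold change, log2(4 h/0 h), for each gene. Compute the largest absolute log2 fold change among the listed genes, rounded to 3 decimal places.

3.461

log2(1290/134.2) = 3.265  (ckkC)
log2(1.251/13.78) = -3.461  (tfsE)
log2(537.7/189.2) = 1.507  (bqzE)
log2(0.105/0.441) = -2.070  (lhgC)
log2(9.804/55.14) = -2.492  (fghD)
The largest magnitude belongs to tfsE.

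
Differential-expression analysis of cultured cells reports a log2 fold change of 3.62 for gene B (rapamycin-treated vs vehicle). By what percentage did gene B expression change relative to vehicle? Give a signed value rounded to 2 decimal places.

1129.50%

Fold change = 2^(3.62) = 12.2950
Percent change = (FC − 1) × 100% = (12.2950 − 1) × 100 = 1129.50%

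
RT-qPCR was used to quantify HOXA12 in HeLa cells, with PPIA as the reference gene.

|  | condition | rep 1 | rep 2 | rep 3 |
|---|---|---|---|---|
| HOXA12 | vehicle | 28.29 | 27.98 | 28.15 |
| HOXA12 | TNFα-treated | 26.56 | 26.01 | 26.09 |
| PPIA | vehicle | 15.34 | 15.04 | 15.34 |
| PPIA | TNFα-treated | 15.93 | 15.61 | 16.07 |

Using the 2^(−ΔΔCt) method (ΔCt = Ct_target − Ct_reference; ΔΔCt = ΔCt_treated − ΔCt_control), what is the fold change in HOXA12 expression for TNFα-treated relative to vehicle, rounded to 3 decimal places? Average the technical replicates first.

Mean Ct: HOXA12 vehicle 28.140; HOXA12 TNFα-treated 26.220; PPIA vehicle 15.240; PPIA TNFα-treated 15.870
ΔCt(vehicle) = 28.140 − 15.240 = 12.900
ΔCt(TNFα-treated) = 26.220 − 15.870 = 10.350
ΔΔCt = 10.350 − 12.900 = -2.550
Fold change = 2^(−(-2.550)) = 2^2.550 = 5.8563

5.856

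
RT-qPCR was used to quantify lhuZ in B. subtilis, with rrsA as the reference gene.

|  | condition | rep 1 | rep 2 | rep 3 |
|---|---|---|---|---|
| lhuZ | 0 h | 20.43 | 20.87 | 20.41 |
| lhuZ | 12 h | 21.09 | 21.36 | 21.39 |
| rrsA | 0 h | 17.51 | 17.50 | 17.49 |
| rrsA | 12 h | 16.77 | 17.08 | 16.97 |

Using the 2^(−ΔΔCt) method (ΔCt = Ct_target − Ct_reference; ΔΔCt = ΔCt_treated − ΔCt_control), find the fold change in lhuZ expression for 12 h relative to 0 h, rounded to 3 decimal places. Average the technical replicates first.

Mean Ct: lhuZ 0 h 20.570; lhuZ 12 h 21.280; rrsA 0 h 17.500; rrsA 12 h 16.940
ΔCt(0 h) = 20.570 − 17.500 = 3.070
ΔCt(12 h) = 21.280 − 16.940 = 4.340
ΔΔCt = 4.340 − 3.070 = 1.270
Fold change = 2^(−1.270) = 0.4147

0.415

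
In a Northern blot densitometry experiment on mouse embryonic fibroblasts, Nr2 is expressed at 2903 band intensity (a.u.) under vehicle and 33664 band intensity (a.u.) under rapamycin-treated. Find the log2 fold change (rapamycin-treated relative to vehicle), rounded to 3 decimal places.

3.536

Fold change = 33664 / 2903 = 11.5963
log2(11.5963) = 3.5356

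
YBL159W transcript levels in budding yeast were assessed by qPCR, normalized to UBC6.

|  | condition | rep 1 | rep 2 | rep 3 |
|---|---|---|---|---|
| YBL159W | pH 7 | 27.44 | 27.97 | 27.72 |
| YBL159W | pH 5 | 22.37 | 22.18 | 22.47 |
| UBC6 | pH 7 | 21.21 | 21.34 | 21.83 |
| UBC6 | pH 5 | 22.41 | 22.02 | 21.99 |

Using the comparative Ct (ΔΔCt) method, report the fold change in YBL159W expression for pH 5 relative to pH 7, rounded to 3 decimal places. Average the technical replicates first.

66.257

Mean Ct: YBL159W pH 7 27.710; YBL159W pH 5 22.340; UBC6 pH 7 21.460; UBC6 pH 5 22.140
ΔCt(pH 7) = 27.710 − 21.460 = 6.250
ΔCt(pH 5) = 22.340 − 22.140 = 0.200
ΔΔCt = 0.200 − 6.250 = -6.050
Fold change = 2^(−(-6.050)) = 2^6.050 = 66.2570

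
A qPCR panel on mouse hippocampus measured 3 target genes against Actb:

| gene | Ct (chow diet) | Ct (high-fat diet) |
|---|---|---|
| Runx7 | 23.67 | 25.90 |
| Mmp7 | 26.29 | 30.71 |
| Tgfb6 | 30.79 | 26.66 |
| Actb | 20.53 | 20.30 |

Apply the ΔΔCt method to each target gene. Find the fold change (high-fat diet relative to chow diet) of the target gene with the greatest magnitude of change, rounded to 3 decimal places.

0.040

Runx7: ΔΔCt = (25.90−20.30) − (23.67−20.53) = 5.60 − 3.14 = 2.46; fold change = 2^-2.46 = 0.182
Mmp7: ΔΔCt = (30.71−20.30) − (26.29−20.53) = 10.41 − 5.76 = 4.65; fold change = 2^-4.65 = 0.040
Tgfb6: ΔΔCt = (26.66−20.30) − (30.79−20.53) = 6.36 − 10.26 = -3.90; fold change = 2^3.90 = 14.929
Mmp7 has the largest |ΔΔCt| = 4.65.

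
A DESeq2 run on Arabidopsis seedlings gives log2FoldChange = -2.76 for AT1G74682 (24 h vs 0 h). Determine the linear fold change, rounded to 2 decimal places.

Fold change = 2^(-2.76) = 0.148

0.15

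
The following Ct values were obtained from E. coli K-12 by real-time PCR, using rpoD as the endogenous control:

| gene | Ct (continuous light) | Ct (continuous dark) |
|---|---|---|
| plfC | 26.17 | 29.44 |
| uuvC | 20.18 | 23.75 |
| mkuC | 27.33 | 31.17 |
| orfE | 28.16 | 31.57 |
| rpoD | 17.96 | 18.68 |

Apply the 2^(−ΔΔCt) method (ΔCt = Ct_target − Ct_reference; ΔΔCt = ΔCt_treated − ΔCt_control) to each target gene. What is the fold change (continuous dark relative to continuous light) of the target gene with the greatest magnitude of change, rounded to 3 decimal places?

0.115

plfC: ΔΔCt = (29.44−18.68) − (26.17−17.96) = 10.76 − 8.21 = 2.55; fold change = 2^-2.55 = 0.171
uuvC: ΔΔCt = (23.75−18.68) − (20.18−17.96) = 5.07 − 2.22 = 2.85; fold change = 2^-2.85 = 0.139
mkuC: ΔΔCt = (31.17−18.68) − (27.33−17.96) = 12.49 − 9.37 = 3.12; fold change = 2^-3.12 = 0.115
orfE: ΔΔCt = (31.57−18.68) − (28.16−17.96) = 12.89 − 10.20 = 2.69; fold change = 2^-2.69 = 0.155
mkuC has the largest |ΔΔCt| = 3.12.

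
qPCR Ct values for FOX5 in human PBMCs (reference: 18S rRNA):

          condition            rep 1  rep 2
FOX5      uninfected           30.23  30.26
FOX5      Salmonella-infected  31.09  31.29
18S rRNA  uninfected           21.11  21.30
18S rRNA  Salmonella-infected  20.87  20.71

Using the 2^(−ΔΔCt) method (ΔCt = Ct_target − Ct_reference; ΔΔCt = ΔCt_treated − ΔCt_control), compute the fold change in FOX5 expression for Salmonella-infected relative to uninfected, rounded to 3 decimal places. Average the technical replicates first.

Mean Ct: FOX5 uninfected 30.245; FOX5 Salmonella-infected 31.190; 18S rRNA uninfected 21.205; 18S rRNA Salmonella-infected 20.790
ΔCt(uninfected) = 30.245 − 21.205 = 9.040
ΔCt(Salmonella-infected) = 31.190 − 20.790 = 10.400
ΔΔCt = 10.400 − 9.040 = 1.360
Fold change = 2^(−1.360) = 0.3896

0.390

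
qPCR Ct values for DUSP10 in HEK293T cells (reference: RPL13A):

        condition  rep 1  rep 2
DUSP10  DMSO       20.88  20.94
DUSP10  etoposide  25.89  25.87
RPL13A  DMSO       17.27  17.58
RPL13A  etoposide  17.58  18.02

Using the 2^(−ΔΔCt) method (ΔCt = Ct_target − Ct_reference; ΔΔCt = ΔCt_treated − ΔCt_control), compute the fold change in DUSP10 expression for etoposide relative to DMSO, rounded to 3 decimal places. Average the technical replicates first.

0.041

Mean Ct: DUSP10 DMSO 20.910; DUSP10 etoposide 25.880; RPL13A DMSO 17.425; RPL13A etoposide 17.800
ΔCt(DMSO) = 20.910 − 17.425 = 3.485
ΔCt(etoposide) = 25.880 − 17.800 = 8.080
ΔΔCt = 8.080 − 3.485 = 4.595
Fold change = 2^(−4.595) = 0.0414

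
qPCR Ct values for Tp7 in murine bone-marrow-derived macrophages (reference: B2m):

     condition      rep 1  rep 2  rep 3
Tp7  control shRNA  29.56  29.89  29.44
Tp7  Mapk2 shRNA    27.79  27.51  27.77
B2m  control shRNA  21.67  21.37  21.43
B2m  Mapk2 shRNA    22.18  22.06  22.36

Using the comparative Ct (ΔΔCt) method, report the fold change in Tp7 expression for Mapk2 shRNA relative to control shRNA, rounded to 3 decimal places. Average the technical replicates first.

Mean Ct: Tp7 control shRNA 29.630; Tp7 Mapk2 shRNA 27.690; B2m control shRNA 21.490; B2m Mapk2 shRNA 22.200
ΔCt(control shRNA) = 29.630 − 21.490 = 8.140
ΔCt(Mapk2 shRNA) = 27.690 − 22.200 = 5.490
ΔΔCt = 5.490 − 8.140 = -2.650
Fold change = 2^(−(-2.650)) = 2^2.650 = 6.2767

6.277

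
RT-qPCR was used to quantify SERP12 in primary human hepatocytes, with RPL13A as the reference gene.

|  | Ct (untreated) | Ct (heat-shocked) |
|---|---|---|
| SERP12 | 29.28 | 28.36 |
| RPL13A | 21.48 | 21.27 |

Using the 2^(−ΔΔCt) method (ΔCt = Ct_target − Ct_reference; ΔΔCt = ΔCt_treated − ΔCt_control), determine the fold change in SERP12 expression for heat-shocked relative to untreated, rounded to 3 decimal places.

ΔCt(untreated) = 29.280 − 21.480 = 7.800
ΔCt(heat-shocked) = 28.360 − 21.270 = 7.090
ΔΔCt = 7.090 − 7.800 = -0.710
Fold change = 2^(−(-0.710)) = 2^0.710 = 1.6358

1.636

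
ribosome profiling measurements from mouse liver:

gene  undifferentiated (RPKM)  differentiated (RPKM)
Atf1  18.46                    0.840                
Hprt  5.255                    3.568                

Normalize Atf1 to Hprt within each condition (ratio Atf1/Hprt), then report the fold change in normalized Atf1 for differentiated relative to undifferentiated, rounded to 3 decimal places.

Atf1/Hprt (undifferentiated) = 18.46 / 5.255 = 3.5128
Atf1/Hprt (differentiated) = 0.840 / 3.568 = 0.23543
Fold change = 0.23543 / 3.5128 = 0.0670

0.067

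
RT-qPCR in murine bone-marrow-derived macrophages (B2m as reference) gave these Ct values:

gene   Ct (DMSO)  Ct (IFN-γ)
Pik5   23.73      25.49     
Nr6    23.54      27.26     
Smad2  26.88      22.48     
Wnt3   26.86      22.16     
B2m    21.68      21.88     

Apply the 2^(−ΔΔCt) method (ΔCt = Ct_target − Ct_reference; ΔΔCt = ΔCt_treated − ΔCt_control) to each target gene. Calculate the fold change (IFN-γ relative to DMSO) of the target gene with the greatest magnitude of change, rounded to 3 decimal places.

29.857

Pik5: ΔΔCt = (25.49−21.88) − (23.73−21.68) = 3.61 − 2.05 = 1.56; fold change = 2^-1.56 = 0.339
Nr6: ΔΔCt = (27.26−21.88) − (23.54−21.68) = 5.38 − 1.86 = 3.52; fold change = 2^-3.52 = 0.087
Smad2: ΔΔCt = (22.48−21.88) − (26.88−21.68) = 0.60 − 5.20 = -4.60; fold change = 2^4.60 = 24.251
Wnt3: ΔΔCt = (22.16−21.88) − (26.86−21.68) = 0.28 − 5.18 = -4.90; fold change = 2^4.90 = 29.857
Wnt3 has the largest |ΔΔCt| = 4.90.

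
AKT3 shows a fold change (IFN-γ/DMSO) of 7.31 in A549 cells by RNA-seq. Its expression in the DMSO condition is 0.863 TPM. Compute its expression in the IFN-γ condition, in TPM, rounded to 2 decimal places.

IFN-γ expression = 0.863 × 7.31 = 6.31

6.31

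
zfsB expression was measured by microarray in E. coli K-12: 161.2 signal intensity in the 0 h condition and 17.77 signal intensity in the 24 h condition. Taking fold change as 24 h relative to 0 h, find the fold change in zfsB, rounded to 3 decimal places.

0.110

Fold change = 17.77 / 161.2 = 0.1102
zfsB is downregulated.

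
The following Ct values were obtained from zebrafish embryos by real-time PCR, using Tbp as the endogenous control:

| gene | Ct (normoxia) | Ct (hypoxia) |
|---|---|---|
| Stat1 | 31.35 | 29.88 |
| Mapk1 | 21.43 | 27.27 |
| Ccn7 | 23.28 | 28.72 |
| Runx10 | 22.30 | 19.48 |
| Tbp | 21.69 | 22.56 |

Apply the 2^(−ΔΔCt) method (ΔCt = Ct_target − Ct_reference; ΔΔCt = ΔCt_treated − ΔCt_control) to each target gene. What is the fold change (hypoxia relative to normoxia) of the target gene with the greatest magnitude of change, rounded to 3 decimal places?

Stat1: ΔΔCt = (29.88−22.56) − (31.35−21.69) = 7.32 − 9.66 = -2.34; fold change = 2^2.34 = 5.063
Mapk1: ΔΔCt = (27.27−22.56) − (21.43−21.69) = 4.71 − (-0.26) = 4.97; fold change = 2^-4.97 = 0.032
Ccn7: ΔΔCt = (28.72−22.56) − (23.28−21.69) = 6.16 − 1.59 = 4.57; fold change = 2^-4.57 = 0.042
Runx10: ΔΔCt = (19.48−22.56) − (22.30−21.69) = -3.08 − 0.61 = -3.69; fold change = 2^3.69 = 12.906
Mapk1 has the largest |ΔΔCt| = 4.97.

0.032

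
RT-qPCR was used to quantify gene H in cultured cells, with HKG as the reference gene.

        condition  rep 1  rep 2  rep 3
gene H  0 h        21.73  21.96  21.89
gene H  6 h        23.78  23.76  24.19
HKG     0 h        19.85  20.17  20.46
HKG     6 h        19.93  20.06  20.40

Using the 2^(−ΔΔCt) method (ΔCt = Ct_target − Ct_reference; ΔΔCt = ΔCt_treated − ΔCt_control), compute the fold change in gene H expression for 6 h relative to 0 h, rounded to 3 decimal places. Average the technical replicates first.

Mean Ct: gene H 0 h 21.860; gene H 6 h 23.910; HKG 0 h 20.160; HKG 6 h 20.130
ΔCt(0 h) = 21.860 − 20.160 = 1.700
ΔCt(6 h) = 23.910 − 20.130 = 3.780
ΔΔCt = 3.780 − 1.700 = 2.080
Fold change = 2^(−2.080) = 0.2365

0.237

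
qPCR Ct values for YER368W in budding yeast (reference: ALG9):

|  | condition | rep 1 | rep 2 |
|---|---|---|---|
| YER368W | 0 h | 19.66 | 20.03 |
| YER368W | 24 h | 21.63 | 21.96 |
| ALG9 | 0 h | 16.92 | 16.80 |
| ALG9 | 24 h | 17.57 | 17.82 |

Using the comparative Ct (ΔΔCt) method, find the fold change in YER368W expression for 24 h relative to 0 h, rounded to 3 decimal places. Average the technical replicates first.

Mean Ct: YER368W 0 h 19.845; YER368W 24 h 21.795; ALG9 0 h 16.860; ALG9 24 h 17.695
ΔCt(0 h) = 19.845 − 16.860 = 2.985
ΔCt(24 h) = 21.795 − 17.695 = 4.100
ΔΔCt = 4.100 − 2.985 = 1.115
Fold change = 2^(−1.115) = 0.4617

0.462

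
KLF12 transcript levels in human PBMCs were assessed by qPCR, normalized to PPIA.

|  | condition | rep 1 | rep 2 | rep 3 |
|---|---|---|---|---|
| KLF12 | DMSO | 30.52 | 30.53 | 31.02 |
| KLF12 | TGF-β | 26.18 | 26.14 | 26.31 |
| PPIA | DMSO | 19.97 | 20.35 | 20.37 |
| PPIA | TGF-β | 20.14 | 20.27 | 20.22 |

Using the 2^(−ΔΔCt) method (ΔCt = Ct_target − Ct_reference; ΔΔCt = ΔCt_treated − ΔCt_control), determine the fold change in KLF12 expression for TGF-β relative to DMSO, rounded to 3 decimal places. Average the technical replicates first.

22.009

Mean Ct: KLF12 DMSO 30.690; KLF12 TGF-β 26.210; PPIA DMSO 20.230; PPIA TGF-β 20.210
ΔCt(DMSO) = 30.690 − 20.230 = 10.460
ΔCt(TGF-β) = 26.210 − 20.210 = 6.000
ΔΔCt = 6.000 − 10.460 = -4.460
Fold change = 2^(−(-4.460)) = 2^4.460 = 22.0087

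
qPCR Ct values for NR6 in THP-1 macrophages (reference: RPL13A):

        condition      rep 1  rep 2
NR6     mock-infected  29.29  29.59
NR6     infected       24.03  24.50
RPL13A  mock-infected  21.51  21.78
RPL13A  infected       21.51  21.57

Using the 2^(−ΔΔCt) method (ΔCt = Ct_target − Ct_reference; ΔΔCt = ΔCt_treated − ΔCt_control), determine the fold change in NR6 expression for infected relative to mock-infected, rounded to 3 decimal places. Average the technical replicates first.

33.591

Mean Ct: NR6 mock-infected 29.440; NR6 infected 24.265; RPL13A mock-infected 21.645; RPL13A infected 21.540
ΔCt(mock-infected) = 29.440 − 21.645 = 7.795
ΔCt(infected) = 24.265 − 21.540 = 2.725
ΔΔCt = 2.725 − 7.795 = -5.070
Fold change = 2^(−(-5.070)) = 2^5.070 = 33.5909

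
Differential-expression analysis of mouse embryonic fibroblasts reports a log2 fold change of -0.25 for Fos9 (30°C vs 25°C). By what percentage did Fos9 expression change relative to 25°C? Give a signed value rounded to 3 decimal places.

-15.910%

Fold change = 2^(-0.25) = 0.8409
Percent change = (FC − 1) × 100% = (0.8409 − 1) × 100 = -15.910%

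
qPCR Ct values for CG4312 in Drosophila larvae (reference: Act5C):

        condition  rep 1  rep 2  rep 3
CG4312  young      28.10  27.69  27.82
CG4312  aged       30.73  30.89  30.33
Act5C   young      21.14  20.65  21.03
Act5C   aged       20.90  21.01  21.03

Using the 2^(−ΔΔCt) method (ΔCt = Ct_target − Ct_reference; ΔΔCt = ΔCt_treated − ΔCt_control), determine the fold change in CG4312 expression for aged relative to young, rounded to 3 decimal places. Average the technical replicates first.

0.150

Mean Ct: CG4312 young 27.870; CG4312 aged 30.650; Act5C young 20.940; Act5C aged 20.980
ΔCt(young) = 27.870 − 20.940 = 6.930
ΔCt(aged) = 30.650 − 20.980 = 9.670
ΔΔCt = 9.670 − 6.930 = 2.740
Fold change = 2^(−2.740) = 0.1497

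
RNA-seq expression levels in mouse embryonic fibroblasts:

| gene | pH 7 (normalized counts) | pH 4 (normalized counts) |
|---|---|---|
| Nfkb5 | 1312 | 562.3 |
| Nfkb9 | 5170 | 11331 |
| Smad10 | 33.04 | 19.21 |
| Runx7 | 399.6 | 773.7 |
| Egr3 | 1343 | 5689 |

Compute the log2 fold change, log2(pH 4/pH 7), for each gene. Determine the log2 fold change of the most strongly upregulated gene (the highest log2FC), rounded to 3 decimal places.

2.083

log2(562.3/1312) = -1.222  (Nfkb5)
log2(11331/5170) = 1.132  (Nfkb9)
log2(19.21/33.04) = -0.782  (Smad10)
log2(773.7/399.6) = 0.953  (Runx7)
log2(5689/1343) = 2.083  (Egr3)
Egr3 is most strongly upregulated.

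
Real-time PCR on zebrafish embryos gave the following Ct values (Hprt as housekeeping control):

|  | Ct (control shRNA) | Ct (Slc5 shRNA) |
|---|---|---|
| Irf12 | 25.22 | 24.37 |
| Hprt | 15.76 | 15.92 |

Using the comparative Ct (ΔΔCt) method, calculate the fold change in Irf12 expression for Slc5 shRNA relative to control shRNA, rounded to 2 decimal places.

2.01

ΔCt(control shRNA) = 25.220 − 15.760 = 9.460
ΔCt(Slc5 shRNA) = 24.370 − 15.920 = 8.450
ΔΔCt = 8.450 − 9.460 = -1.010
Fold change = 2^(−(-1.010)) = 2^1.010 = 2.014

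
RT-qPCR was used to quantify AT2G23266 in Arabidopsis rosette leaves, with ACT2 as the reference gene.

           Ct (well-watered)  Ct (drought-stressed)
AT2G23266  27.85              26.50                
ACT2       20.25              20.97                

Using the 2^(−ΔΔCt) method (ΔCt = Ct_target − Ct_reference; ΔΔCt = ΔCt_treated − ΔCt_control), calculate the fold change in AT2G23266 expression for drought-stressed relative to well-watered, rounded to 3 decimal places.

ΔCt(well-watered) = 27.850 − 20.250 = 7.600
ΔCt(drought-stressed) = 26.500 − 20.970 = 5.530
ΔΔCt = 5.530 − 7.600 = -2.070
Fold change = 2^(−(-2.070)) = 2^2.070 = 4.1989

4.199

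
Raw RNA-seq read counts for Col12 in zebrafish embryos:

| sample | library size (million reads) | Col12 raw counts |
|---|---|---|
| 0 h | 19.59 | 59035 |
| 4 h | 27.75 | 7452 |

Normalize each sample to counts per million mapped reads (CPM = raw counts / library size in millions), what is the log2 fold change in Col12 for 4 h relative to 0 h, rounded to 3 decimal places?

-3.488

CPM(0 h) = 59035 / 19.59 = 3013.5273
CPM(4 h) = 7452 / 27.75 = 268.5405
Fold change = 268.5405 / 3013.5273 = 0.08911
log2(0.08911) = -3.4882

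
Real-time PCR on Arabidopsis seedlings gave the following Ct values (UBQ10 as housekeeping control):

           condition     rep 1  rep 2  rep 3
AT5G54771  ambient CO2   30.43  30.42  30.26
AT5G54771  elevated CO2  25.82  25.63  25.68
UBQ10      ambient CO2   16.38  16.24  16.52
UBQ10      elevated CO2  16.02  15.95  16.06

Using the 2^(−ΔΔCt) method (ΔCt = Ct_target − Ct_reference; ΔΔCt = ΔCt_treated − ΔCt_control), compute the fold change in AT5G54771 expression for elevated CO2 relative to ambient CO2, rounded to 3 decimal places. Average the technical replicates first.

Mean Ct: AT5G54771 ambient CO2 30.370; AT5G54771 elevated CO2 25.710; UBQ10 ambient CO2 16.380; UBQ10 elevated CO2 16.010
ΔCt(ambient CO2) = 30.370 − 16.380 = 13.990
ΔCt(elevated CO2) = 25.710 − 16.010 = 9.700
ΔΔCt = 9.700 − 13.990 = -4.290
Fold change = 2^(−(-4.290)) = 2^4.290 = 19.5622

19.562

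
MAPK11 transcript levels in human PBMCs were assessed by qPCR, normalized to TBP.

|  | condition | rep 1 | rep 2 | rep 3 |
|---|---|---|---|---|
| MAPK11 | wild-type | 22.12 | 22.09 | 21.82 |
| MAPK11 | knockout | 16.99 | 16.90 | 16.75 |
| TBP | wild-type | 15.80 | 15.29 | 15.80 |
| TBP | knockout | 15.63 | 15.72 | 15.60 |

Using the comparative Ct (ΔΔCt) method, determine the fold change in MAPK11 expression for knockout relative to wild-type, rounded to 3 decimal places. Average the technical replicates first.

35.506

Mean Ct: MAPK11 wild-type 22.010; MAPK11 knockout 16.880; TBP wild-type 15.630; TBP knockout 15.650
ΔCt(wild-type) = 22.010 − 15.630 = 6.380
ΔCt(knockout) = 16.880 − 15.650 = 1.230
ΔΔCt = 1.230 − 6.380 = -5.150
Fold change = 2^(−(-5.150)) = 2^5.150 = 35.5062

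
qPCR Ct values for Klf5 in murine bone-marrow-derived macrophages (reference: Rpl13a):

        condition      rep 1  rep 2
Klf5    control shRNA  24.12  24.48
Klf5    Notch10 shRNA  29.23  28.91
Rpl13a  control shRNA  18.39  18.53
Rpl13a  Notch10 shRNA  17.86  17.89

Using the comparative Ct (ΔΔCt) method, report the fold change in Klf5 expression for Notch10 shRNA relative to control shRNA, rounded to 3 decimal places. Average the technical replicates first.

0.024

Mean Ct: Klf5 control shRNA 24.300; Klf5 Notch10 shRNA 29.070; Rpl13a control shRNA 18.460; Rpl13a Notch10 shRNA 17.875
ΔCt(control shRNA) = 24.300 − 18.460 = 5.840
ΔCt(Notch10 shRNA) = 29.070 − 17.875 = 11.195
ΔΔCt = 11.195 − 5.840 = 5.355
Fold change = 2^(−5.355) = 0.0244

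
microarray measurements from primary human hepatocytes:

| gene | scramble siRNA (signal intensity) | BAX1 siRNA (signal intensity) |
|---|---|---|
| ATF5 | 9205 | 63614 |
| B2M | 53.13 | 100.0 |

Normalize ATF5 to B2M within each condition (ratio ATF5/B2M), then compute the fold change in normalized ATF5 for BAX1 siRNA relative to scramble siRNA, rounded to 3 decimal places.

ATF5/B2M (scramble siRNA) = 9205 / 53.13 = 173.25
ATF5/B2M (BAX1 siRNA) = 63614 / 100.0 = 636.14
Fold change = 636.14 / 173.25 = 3.6717

3.672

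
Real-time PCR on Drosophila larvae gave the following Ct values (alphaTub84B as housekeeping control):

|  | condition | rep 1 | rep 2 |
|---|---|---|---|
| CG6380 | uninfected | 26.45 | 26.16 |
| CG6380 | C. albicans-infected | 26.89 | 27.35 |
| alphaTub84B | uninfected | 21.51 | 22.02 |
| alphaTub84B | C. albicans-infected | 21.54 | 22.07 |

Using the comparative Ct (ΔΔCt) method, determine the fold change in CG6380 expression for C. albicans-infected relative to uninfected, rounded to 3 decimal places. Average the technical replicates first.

0.584

Mean Ct: CG6380 uninfected 26.305; CG6380 C. albicans-infected 27.120; alphaTub84B uninfected 21.765; alphaTub84B C. albicans-infected 21.805
ΔCt(uninfected) = 26.305 − 21.765 = 4.540
ΔCt(C. albicans-infected) = 27.120 − 21.805 = 5.315
ΔΔCt = 5.315 − 4.540 = 0.775
Fold change = 2^(−0.775) = 0.5844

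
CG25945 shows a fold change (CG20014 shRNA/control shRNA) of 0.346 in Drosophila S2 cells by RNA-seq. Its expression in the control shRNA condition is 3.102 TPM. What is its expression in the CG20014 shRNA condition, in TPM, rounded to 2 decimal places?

CG20014 shRNA expression = 3.102 × 0.346 = 1.07

1.07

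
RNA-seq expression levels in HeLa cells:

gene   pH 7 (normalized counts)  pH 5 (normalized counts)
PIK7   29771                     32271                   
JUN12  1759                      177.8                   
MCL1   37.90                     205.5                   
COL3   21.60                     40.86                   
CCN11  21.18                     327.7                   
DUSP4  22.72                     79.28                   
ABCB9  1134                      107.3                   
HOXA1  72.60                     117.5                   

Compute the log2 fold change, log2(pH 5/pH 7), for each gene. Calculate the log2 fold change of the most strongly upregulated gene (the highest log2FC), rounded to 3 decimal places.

log2(32271/29771) = 0.116  (PIK7)
log2(177.8/1759) = -3.306  (JUN12)
log2(205.5/37.90) = 2.439  (MCL1)
log2(40.86/21.60) = 0.920  (COL3)
log2(327.7/21.18) = 3.952  (CCN11)
log2(79.28/22.72) = 1.803  (DUSP4)
log2(107.3/1134) = -3.402  (ABCB9)
log2(117.5/72.60) = 0.695  (HOXA1)
CCN11 is most strongly upregulated.

3.952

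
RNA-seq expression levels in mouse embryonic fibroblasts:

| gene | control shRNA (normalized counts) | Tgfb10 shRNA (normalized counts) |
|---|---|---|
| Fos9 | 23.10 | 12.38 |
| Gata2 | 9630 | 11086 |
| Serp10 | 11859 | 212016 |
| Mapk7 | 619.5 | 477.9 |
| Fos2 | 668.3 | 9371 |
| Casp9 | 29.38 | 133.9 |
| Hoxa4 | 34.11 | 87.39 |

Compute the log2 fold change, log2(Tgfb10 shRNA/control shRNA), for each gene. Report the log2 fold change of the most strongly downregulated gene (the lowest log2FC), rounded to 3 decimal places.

-0.900

log2(12.38/23.10) = -0.900  (Fos9)
log2(11086/9630) = 0.203  (Gata2)
log2(212016/11859) = 4.160  (Serp10)
log2(477.9/619.5) = -0.374  (Mapk7)
log2(9371/668.3) = 3.810  (Fos2)
log2(133.9/29.38) = 2.188  (Casp9)
log2(87.39/34.11) = 1.357  (Hoxa4)
Fos9 is most strongly downregulated.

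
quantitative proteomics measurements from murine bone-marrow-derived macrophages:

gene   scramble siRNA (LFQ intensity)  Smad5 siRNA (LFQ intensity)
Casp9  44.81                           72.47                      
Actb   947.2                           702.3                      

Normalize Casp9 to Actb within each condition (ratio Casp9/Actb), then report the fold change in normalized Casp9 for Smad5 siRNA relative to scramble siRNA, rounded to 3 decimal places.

2.181

Casp9/Actb (scramble siRNA) = 44.81 / 947.2 = 0.047308
Casp9/Actb (Smad5 siRNA) = 72.47 / 702.3 = 0.10319
Fold change = 0.10319 / 0.047308 = 2.1812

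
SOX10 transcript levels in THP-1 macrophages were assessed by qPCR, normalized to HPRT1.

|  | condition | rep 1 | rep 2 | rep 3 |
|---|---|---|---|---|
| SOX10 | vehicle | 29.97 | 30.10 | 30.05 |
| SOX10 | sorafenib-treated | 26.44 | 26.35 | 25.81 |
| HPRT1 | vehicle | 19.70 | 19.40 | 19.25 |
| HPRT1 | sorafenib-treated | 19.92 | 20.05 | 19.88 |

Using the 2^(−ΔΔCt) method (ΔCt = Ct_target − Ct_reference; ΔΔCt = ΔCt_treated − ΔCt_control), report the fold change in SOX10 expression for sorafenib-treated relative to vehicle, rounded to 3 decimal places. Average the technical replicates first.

20.252

Mean Ct: SOX10 vehicle 30.040; SOX10 sorafenib-treated 26.200; HPRT1 vehicle 19.450; HPRT1 sorafenib-treated 19.950
ΔCt(vehicle) = 30.040 − 19.450 = 10.590
ΔCt(sorafenib-treated) = 26.200 − 19.950 = 6.250
ΔΔCt = 6.250 − 10.590 = -4.340
Fold change = 2^(−(-4.340)) = 2^4.340 = 20.2521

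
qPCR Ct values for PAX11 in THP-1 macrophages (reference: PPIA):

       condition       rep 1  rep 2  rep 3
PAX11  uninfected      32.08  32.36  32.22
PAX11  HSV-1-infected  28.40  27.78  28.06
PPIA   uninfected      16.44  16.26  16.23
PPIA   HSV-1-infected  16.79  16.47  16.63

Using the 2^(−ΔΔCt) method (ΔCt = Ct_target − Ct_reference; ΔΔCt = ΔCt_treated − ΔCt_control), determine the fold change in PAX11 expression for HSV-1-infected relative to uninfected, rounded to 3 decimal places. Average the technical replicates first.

22.009

Mean Ct: PAX11 uninfected 32.220; PAX11 HSV-1-infected 28.080; PPIA uninfected 16.310; PPIA HSV-1-infected 16.630
ΔCt(uninfected) = 32.220 − 16.310 = 15.910
ΔCt(HSV-1-infected) = 28.080 − 16.630 = 11.450
ΔΔCt = 11.450 − 15.910 = -4.460
Fold change = 2^(−(-4.460)) = 2^4.460 = 22.0087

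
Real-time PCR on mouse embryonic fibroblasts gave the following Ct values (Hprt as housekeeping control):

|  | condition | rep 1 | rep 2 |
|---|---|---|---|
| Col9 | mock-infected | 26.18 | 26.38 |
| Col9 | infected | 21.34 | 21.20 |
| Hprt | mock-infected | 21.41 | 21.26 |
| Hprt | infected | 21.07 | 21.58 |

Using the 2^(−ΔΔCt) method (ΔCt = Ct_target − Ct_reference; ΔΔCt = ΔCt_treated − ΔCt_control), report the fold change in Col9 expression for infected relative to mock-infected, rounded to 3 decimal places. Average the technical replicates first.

Mean Ct: Col9 mock-infected 26.280; Col9 infected 21.270; Hprt mock-infected 21.335; Hprt infected 21.325
ΔCt(mock-infected) = 26.280 − 21.335 = 4.945
ΔCt(infected) = 21.270 − 21.325 = -0.055
ΔΔCt = -0.055 − 4.945 = -5.000
Fold change = 2^(−(-5.000)) = 2^5.000 = 32.0000

32.000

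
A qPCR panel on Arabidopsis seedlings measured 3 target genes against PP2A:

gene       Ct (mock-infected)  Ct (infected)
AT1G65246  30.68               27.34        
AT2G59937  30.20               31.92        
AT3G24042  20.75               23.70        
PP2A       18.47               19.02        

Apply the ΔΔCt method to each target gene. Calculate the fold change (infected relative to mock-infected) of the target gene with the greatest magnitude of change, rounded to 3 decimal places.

14.825

AT1G65246: ΔΔCt = (27.34−19.02) − (30.68−18.47) = 8.32 − 12.21 = -3.89; fold change = 2^3.89 = 14.825
AT2G59937: ΔΔCt = (31.92−19.02) − (30.20−18.47) = 12.90 − 11.73 = 1.17; fold change = 2^-1.17 = 0.444
AT3G24042: ΔΔCt = (23.70−19.02) − (20.75−18.47) = 4.68 − 2.28 = 2.40; fold change = 2^-2.40 = 0.189
AT1G65246 has the largest |ΔΔCt| = 3.89.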